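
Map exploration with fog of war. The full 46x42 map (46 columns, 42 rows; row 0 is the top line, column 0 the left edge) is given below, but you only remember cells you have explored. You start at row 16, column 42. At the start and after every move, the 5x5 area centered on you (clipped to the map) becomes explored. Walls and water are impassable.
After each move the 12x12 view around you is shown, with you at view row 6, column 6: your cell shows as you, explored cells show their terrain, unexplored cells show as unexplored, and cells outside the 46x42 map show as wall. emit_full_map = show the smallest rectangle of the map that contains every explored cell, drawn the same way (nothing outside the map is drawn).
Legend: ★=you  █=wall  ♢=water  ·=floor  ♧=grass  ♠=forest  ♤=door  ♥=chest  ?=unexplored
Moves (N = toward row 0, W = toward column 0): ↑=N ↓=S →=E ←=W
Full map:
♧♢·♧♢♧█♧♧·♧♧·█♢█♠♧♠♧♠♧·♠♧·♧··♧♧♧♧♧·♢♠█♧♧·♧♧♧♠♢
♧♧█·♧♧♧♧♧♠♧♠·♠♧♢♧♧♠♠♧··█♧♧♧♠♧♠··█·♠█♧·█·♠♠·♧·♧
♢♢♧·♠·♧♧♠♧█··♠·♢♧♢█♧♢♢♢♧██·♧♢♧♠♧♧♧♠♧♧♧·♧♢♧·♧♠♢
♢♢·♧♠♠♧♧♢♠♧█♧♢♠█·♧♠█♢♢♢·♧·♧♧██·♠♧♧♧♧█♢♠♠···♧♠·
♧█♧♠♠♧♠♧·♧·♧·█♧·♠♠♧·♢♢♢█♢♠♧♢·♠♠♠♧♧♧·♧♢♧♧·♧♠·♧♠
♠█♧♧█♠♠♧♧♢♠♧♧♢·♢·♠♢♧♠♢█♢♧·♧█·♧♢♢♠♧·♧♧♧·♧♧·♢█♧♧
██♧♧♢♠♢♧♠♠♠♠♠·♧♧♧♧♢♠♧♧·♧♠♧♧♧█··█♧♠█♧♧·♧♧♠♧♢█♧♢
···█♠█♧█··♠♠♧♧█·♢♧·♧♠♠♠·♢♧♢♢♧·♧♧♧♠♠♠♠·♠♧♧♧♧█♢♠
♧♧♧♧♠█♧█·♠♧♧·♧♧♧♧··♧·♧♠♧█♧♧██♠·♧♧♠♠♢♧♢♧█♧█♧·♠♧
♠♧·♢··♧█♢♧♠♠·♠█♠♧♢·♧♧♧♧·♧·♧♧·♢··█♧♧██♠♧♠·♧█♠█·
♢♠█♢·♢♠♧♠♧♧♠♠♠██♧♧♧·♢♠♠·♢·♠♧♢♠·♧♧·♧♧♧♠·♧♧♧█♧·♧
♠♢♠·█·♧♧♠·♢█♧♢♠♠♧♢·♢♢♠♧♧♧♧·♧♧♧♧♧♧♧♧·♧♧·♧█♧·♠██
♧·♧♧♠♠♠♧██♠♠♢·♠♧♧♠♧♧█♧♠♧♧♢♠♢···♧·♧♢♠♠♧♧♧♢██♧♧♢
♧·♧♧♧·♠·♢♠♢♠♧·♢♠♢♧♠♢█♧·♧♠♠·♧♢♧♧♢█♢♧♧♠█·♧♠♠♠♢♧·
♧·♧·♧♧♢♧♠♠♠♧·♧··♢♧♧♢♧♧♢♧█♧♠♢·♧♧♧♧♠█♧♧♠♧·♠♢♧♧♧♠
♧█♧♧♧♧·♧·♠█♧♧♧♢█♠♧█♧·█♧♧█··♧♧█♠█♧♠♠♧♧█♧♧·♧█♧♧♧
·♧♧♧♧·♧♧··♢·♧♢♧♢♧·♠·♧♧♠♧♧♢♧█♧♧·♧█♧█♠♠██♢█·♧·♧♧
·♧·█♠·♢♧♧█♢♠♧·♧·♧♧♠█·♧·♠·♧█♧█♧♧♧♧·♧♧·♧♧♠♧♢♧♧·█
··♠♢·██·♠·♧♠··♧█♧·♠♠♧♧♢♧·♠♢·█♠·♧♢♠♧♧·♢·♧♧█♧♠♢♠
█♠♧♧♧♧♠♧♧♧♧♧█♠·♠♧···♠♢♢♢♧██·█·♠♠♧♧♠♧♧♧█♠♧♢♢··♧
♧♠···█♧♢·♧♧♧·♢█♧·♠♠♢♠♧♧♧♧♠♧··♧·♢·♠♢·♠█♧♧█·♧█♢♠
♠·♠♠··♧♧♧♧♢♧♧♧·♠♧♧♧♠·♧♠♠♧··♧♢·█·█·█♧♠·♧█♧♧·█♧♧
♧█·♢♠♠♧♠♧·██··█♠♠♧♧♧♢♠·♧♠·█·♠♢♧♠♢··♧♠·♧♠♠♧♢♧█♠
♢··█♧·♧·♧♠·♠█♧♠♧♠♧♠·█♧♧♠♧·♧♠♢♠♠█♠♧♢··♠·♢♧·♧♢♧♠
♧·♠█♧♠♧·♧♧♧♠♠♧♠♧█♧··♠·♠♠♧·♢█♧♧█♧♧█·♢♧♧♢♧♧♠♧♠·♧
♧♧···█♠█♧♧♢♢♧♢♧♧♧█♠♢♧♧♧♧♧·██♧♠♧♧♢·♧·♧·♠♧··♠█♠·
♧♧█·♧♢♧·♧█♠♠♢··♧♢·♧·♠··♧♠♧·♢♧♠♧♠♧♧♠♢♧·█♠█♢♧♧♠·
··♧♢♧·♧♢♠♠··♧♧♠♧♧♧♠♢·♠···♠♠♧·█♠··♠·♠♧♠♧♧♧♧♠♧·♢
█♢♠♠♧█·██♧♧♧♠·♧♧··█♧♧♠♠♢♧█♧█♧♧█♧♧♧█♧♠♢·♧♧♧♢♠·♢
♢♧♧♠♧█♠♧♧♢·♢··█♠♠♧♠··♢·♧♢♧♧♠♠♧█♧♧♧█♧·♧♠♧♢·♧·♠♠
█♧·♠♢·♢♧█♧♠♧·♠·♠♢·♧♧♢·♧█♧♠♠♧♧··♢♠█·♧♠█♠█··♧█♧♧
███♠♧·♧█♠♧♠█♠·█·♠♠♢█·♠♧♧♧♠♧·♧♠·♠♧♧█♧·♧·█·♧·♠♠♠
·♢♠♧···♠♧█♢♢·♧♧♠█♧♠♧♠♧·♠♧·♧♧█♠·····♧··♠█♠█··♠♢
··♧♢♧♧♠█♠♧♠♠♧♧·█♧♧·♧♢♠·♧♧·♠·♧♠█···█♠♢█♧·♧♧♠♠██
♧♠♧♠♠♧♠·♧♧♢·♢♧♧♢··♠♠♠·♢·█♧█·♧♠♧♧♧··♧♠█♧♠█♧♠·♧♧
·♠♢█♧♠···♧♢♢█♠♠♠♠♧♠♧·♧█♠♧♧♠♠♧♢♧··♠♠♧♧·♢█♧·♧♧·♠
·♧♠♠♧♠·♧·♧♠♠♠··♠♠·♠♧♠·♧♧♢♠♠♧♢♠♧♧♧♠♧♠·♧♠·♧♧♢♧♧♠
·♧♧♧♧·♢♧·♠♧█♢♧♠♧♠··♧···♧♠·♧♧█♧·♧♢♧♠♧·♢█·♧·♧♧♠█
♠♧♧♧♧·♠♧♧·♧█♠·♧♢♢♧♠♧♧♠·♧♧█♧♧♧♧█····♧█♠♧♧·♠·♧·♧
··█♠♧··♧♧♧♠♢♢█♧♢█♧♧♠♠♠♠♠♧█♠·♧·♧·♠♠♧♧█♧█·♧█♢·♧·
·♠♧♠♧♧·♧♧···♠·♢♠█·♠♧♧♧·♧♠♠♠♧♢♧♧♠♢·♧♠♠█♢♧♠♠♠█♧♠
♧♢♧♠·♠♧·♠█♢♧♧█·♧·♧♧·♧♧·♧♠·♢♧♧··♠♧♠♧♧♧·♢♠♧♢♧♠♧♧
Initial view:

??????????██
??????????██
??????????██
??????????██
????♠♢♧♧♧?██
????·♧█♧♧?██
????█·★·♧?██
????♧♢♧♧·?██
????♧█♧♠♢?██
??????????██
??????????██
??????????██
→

?????????███
?????????███
?????????███
?????????███
???♠♢♧♧♧♠███
???·♧█♧♧♧███
???█·♧★♧♧███
???♧♢♧♧·████
???♧█♧♠♢♠███
?????????███
?????????███
?????????███

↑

?????????███
?????????███
?????????███
?????????███
????♠♠♢♧·███
???♠♢♧♧♧♠███
???·♧█★♧♧███
???█·♧·♧♧███
???♧♢♧♧·████
???♧█♧♠♢♠███
?????????███
?????????███

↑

?????????███
?????????███
?????????███
?????????███
????██♧♧♢███
????♠♠♢♧·███
???♠♢♧★♧♠███
???·♧█♧♧♧███
???█·♧·♧♧███
???♧♢♧♧·████
???♧█♧♠♢♠███
?????????███

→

????????████
????????████
????????████
????????████
???██♧♧♢████
???♠♠♢♧·████
??♠♢♧♧★♠████
??·♧█♧♧♧████
??█·♧·♧♧████
??♧♢♧♧·█████
??♧█♧♠♢♠████
????????████

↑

????????████
????????████
????????████
????????████
????·♠██████
???██♧♧♢████
???♠♠♢★·████
??♠♢♧♧♧♠████
??·♧█♧♧♧████
??█·♧·♧♧████
??♧♢♧♧·█████
??♧█♧♠♢♠████

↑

????????████
????????████
????????████
????????████
????█♧·♧████
????·♠██████
???██♧★♢████
???♠♠♢♧·████
??♠♢♧♧♧♠████
??·♧█♧♧♧████
??█·♧·♧♧████
??♧♢♧♧·█████

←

?????????███
?????????███
?????????███
?????????███
????♧█♧·♧███
????♧·♠█████
????██★♧♢███
????♠♠♢♧·███
???♠♢♧♧♧♠███
???·♧█♧♧♧███
???█·♧·♧♧███
???♧♢♧♧·████

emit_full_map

?♧█♧·♧
?♧·♠██
?██★♧♢
?♠♠♢♧·
♠♢♧♧♧♠
·♧█♧♧♧
█·♧·♧♧
♧♢♧♧·█
♧█♧♠♢♠

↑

?????????███
?????????███
?????????███
?????????███
????♧█♠█·███
????♧█♧·♧███
????♧·★█████
????██♧♧♢███
????♠♠♢♧·███
???♠♢♧♧♧♠███
???·♧█♧♧♧███
???█·♧·♧♧███

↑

?????????███
?????????███
?????????███
?????????███
????█♧·♠♧███
????♧█♠█·███
????♧█★·♧███
????♧·♠█████
????██♧♧♢███
????♠♠♢♧·███
???♠♢♧♧♧♠███
???·♧█♧♧♧███

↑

?????????███
?????????███
?????????███
?????????███
????♧♧█♢♠███
????█♧·♠♧███
????♧█★█·███
????♧█♧·♧███
????♧·♠█████
????██♧♧♢███
????♠♠♢♧·███
???♠♢♧♧♧♠███

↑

?????????███
?????????███
?????????███
?????????███
????♧♢█♧♢███
????♧♧█♢♠███
????█♧★♠♧███
????♧█♠█·███
????♧█♧·♧███
????♧·♠█████
????██♧♧♢███
????♠♠♢♧·███

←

??????????██
??????????██
??????????██
??????????██
????♠♧♢█♧♢██
????♧♧♧█♢♠██
????♧█★·♠♧██
????·♧█♠█·██
????♧♧█♧·♧██
?????♧·♠████
?????██♧♧♢██
?????♠♠♢♧·██

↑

??????????██
??????????██
??????????██
??????????██
????♧·♢█♧?██
????♠♧♢█♧♢██
????♧♧★█♢♠██
????♧█♧·♠♧██
????·♧█♠█·██
????♧♧█♧·♧██
?????♧·♠████
?????██♧♧♢██

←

???????????█
???????????█
???????????█
???????????█
????♧♧·♢█♧?█
????♧♠♧♢█♧♢█
????♧♧★♧█♢♠█
????█♧█♧·♠♧█
????♠·♧█♠█·█
?????♧♧█♧·♧█
??????♧·♠███
??????██♧♧♢█

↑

???????????█
???????????█
???????????█
???????????█
????♧·♧♠·??█
????♧♧·♢█♧?█
????♧♠★♢█♧♢█
????♧♧♧♧█♢♠█
????█♧█♧·♠♧█
????♠·♧█♠█·█
?????♧♧█♧·♧█
??????♧·♠███

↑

████████████
???????????█
???????????█
???????????█
????♠···♧??█
????♧·♧♠·??█
????♧♧★♢█♧?█
????♧♠♧♢█♧♢█
????♧♧♧♧█♢♠█
????█♧█♧·♠♧█
????♠·♧█♠█·█
?????♧♧█♧·♧█

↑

████████████
████████████
???????????█
???????????█
????♧♢♧·♧??█
????♠···♧??█
????♧·★♠·??█
????♧♧·♢█♧?█
????♧♠♧♢█♧♢█
????♧♧♧♧█♢♠█
????█♧█♧·♠♧█
????♠·♧█♠█·█

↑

████████████
████████████
████████████
???????????█
????·♠♠·♧??█
????♧♢♧·♧??█
????♠·★·♧??█
????♧·♧♠·??█
????♧♧·♢█♧?█
????♧♠♧♢█♧♢█
????♧♧♧♧█♢♠█
????█♧█♧·♠♧█

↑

████████████
████████████
████████████
████████████
????♧·♧♧♧??█
????·♠♠·♧??█
????♧♢★·♧??█
????♠···♧??█
????♧·♧♠·??█
????♧♧·♢█♧?█
????♧♠♧♢█♧♢█
????♧♧♧♧█♢♠█

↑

████████████
████████████
████████████
████████████
████████████
????♧·♧♧♧??█
????·♠★·♧??█
????♧♢♧·♧??█
????♠···♧??█
????♧·♧♠·??█
????♧♧·♢█♧?█
????♧♠♧♢█♧♢█

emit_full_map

♧·♧♧♧??
·♠★·♧??
♧♢♧·♧??
♠···♧??
♧·♧♠·??
♧♧·♢█♧?
♧♠♧♢█♧♢
♧♧♧♧█♢♠
█♧█♧·♠♧
♠·♧█♠█·
?♧♧█♧·♧
??♧·♠██
??██♧♧♢
??♠♠♢♧·
?♠♢♧♧♧♠
?·♧█♧♧♧
?█·♧·♧♧
?♧♢♧♧·█
?♧█♧♠♢♠


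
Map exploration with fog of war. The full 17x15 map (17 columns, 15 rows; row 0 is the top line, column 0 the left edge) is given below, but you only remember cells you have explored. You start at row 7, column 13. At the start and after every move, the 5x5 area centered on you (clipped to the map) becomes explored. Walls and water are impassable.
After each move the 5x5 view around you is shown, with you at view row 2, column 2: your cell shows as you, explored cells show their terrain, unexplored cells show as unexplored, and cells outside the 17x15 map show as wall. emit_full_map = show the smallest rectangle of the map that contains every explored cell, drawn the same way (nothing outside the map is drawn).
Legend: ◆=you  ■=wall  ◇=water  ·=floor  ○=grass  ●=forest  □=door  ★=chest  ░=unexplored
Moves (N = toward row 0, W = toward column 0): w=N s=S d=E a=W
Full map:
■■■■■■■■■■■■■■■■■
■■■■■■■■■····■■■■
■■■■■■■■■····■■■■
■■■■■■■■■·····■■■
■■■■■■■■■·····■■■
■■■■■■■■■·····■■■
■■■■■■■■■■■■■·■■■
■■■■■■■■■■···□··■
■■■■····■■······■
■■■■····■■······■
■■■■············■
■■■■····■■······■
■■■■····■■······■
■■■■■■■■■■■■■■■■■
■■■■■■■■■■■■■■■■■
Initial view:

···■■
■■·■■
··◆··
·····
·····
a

····■
■■■·■
··◆□·
·····
·····

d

···■■
■■·■■
··◆··
·····
·····

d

··■■■
■·■■■
·□◆·■
····■
····■

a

···■■
■■·■■
··◆··
·····
·····

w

···■■
···■■
■■◆■■
··□··
·····

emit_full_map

░···■■░
····■■■
■■■◆■■■
···□··■
······■
······■


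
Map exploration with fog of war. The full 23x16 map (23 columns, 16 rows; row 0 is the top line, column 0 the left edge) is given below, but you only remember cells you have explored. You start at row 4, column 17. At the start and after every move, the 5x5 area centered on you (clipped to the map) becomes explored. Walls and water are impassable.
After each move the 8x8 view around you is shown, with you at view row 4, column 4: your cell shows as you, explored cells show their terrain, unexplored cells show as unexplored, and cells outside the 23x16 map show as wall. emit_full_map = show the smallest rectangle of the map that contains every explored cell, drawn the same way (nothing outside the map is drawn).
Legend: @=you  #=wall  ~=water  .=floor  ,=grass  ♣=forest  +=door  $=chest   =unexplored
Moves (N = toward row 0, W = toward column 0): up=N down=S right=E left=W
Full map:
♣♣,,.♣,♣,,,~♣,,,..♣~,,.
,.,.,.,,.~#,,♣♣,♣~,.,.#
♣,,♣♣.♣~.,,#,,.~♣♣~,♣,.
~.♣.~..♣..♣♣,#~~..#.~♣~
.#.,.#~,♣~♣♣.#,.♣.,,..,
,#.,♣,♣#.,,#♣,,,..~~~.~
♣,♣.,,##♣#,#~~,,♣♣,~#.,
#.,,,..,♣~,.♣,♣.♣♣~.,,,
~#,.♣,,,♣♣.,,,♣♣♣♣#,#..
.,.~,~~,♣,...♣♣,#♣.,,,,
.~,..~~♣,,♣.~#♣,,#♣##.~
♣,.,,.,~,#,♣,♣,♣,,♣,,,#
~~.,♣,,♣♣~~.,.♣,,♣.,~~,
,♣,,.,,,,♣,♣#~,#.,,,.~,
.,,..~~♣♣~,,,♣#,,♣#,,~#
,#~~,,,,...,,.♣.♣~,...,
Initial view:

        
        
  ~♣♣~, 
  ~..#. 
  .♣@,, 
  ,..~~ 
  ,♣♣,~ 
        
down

        
  ~♣♣~, 
  ~..#. 
  .♣.,, 
  ,.@~~ 
  ,♣♣,~ 
  .♣♣~. 
        

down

  ~♣♣~, 
  ~..#. 
  .♣.,, 
  ,..~~ 
  ,♣@,~ 
  .♣♣~. 
  ♣♣♣#, 
        

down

  ~..#. 
  .♣.,, 
  ,..~~ 
  ,♣♣,~ 
  .♣@~. 
  ♣♣♣#, 
  ,#♣., 
        

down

  .♣.,, 
  ,..~~ 
  ,♣♣,~ 
  .♣♣~. 
  ♣♣@#, 
  ,#♣., 
  ,,#♣# 
        

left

   .♣.,,
   ,..~~
  ,,♣♣,~
  ♣.♣♣~.
  ♣♣@♣#,
  ♣,#♣.,
  ♣,,#♣#
        

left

    .♣.,
    ,..~
  ~,,♣♣,
  ,♣.♣♣~
  ,♣@♣♣#
  ♣♣,#♣.
  #♣,,#♣
        

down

    ,..~
  ~,,♣♣,
  ,♣.♣♣~
  ,♣♣♣♣#
  ♣♣@#♣.
  #♣,,#♣
  ♣,♣,, 
        

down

  ~,,♣♣,
  ,♣.♣♣~
  ,♣♣♣♣#
  ♣♣,#♣.
  #♣@,#♣
  ♣,♣,, 
  .♣,,♣ 
        

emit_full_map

  ~♣♣~,
  ~..#.
  .♣.,,
  ,..~~
~,,♣♣,~
,♣.♣♣~.
,♣♣♣♣#,
♣♣,#♣.,
#♣@,#♣#
♣,♣,,  
.♣,,♣  

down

  ,♣.♣♣~
  ,♣♣♣♣#
  ♣♣,#♣.
  #♣,,#♣
  ♣,@,, 
  .♣,,♣ 
  ~,#., 
        

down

  ,♣♣♣♣#
  ♣♣,#♣.
  #♣,,#♣
  ♣,♣,, 
  .♣@,♣ 
  ~,#., 
  ♣#,,♣ 
        

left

   ,♣♣♣♣
   ♣♣,#♣
  ~#♣,,#
  ,♣,♣,,
  ,.@,,♣
  #~,#.,
  ,♣#,,♣
        

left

    ,♣♣♣
    ♣♣,#
  .~#♣,,
  ♣,♣,♣,
  .,@♣,,
  ♣#~,#.
  ,,♣#,,
        

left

     ,♣♣
     ♣♣,
  ♣.~#♣,
  ,♣,♣,♣
  ~.@.♣,
  ,♣#~,#
  ,,,♣#,
        

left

      ,♣
      ♣♣
  ,♣.~#♣
  #,♣,♣,
  ~~@,.♣
  ♣,♣#~,
  ~,,,♣#
        

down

      ♣♣
  ,♣.~#♣
  #,♣,♣,
  ~~.,.♣
  ♣,@#~,
  ~,,,♣#
  ..,,. 
########

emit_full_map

      ~♣♣~,
      ~..#.
      .♣.,,
      ,..~~
    ~,,♣♣,~
    ,♣.♣♣~.
    ,♣♣♣♣#,
    ♣♣,#♣.,
,♣.~#♣,,#♣#
#,♣,♣,♣,,  
~~.,.♣,,♣  
♣,@#~,#.,  
~,,,♣#,,♣  
..,,.      

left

       ♣
   ,♣.~#
  ,#,♣,♣
  ♣~~.,.
  ,♣@♣#~
  ♣~,,,♣
  ...,,.
########

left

        
    ,♣.~
  ~,#,♣,
  ♣♣~~.,
  ,,@,♣#
  ♣♣~,,,
  ,...,,
########

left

        
     ,♣.
  ,~,#,♣
  ,♣♣~~.
  ,,@♣,♣
  ~♣♣~,,
  ,,...,
########

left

        
      ,♣
  .,~,#,
  ,,♣♣~~
  ,,@,♣,
  ~~♣♣~,
  ,,,...
########

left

        
       ,
  ,.,~,#
  ♣,,♣♣~
  .,@,,♣
  .~~♣♣~
  ,,,,..
########

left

        
        
  ,,.,~,
  ,♣,,♣♣
  ,.@,,,
  ..~~♣♣
  ~,,,,.
########

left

        
        
  .,,.,~
  .,♣,,♣
  ,,@,,,
  ,..~~♣
  ~~,,,,
########

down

        
  .,,.,~
  .,♣,,♣
  ,,.,,,
  ,.@~~♣
  ~~,,,,
########
########

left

#       
#  .,,.,
# ~.,♣,,
# ♣,,.,,
# ,,@.~~
# #~~,,,
########
########

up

#       
#       
# ,.,,.,
# ~.,♣,,
# ♣,@.,,
# ,,..~~
# #~~,,,
########

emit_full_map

              ~♣♣~,
              ~..#.
              .♣.,,
              ,..~~
            ~,,♣♣,~
            ,♣.♣♣~.
            ,♣♣♣♣#,
            ♣♣,#♣.,
        ,♣.~#♣,,#♣#
,.,,.,~,#,♣,♣,♣,,  
~.,♣,,♣♣~~.,.♣,,♣  
♣,@.,,,,♣,♣#~,#.,  
,,..~~♣♣~,,,♣#,,♣  
#~~,,,,...,,.      

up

#       
#       
# ~,..~ 
# ,.,,.,
# ~.@♣,,
# ♣,,.,,
# ,,..~~
# #~~,,,

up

#       
#       
# ,.~,~ 
# ~,..~ 
# ,.@,.,
# ~.,♣,,
# ♣,,.,,
# ,,..~~

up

#       
#       
# #,.♣, 
# ,.~,~ 
# ~,@.~ 
# ,.,,.,
# ~.,♣,,
# ♣,,.,,

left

##      
##      
##~#,.♣,
##.,.~,~
##.~@..~
##♣,.,,.
##~~.,♣,
## ♣,,.,

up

##      
##      
###.,,, 
##~#,.♣,
##.,@~,~
##.~,..~
##♣,.,,.
##~~.,♣,

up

##      
##      
##♣,♣., 
###.,,, 
##~#@.♣,
##.,.~,~
##.~,..~
##♣,.,,.

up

##      
##      
##,#.,♣ 
##♣,♣., 
###.@,, 
##~#,.♣,
##.,.~,~
##.~,..~

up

##      
##      
##.#.,. 
##,#.,♣ 
##♣,@., 
###.,,, 
##~#,.♣,
##.,.~,~

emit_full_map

               ~♣♣~,
               ~..#.
.#.,.          .♣.,,
,#.,♣          ,..~~
♣,@.,        ~,,♣♣,~
#.,,,        ,♣.♣♣~.
~#,.♣,       ,♣♣♣♣#,
.,.~,~       ♣♣,#♣.,
.~,..~   ,♣.~#♣,,#♣#
♣,.,,.,~,#,♣,♣,♣,,  
~~.,♣,,♣♣~~.,.♣,,♣  
 ♣,,.,,,,♣,♣#~,#.,  
 ,,..~~♣♣~,,,♣#,,♣  
 #~~,,,,...,,.      

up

##      
##      
##~.♣.~ 
##.#.,. 
##,#@,♣ 
##♣,♣., 
###.,,, 
##~#,.♣,

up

##      
##      
##♣,,♣♣ 
##~.♣.~ 
##.#@,. 
##,#.,♣ 
##♣,♣., 
###.,,, 

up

########
##      
##,.,., 
##♣,,♣♣ 
##~.@.~ 
##.#.,. 
##,#.,♣ 
##♣,♣., 

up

########
########
##♣♣,,. 
##,.,., 
##♣,@♣♣ 
##~.♣.~ 
##.#.,. 
##,#.,♣ 

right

########
########
#♣♣,,.♣ 
#,.,.,. 
#♣,,@♣. 
#~.♣.~. 
#.#.,.# 
#,#.,♣  

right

########
########
♣♣,,.♣, 
,.,.,., 
♣,,♣@.♣ 
~.♣.~.. 
.#.,.#~ 
,#.,♣   

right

########
########
♣,,.♣,♣ 
.,.,.,, 
,,♣♣@♣~ 
.♣.~..♣ 
#.,.#~, 
#.,♣    

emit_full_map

♣♣,,.♣,♣            
,.,.,.,,            
♣,,♣♣@♣~       ~♣♣~,
~.♣.~..♣       ~..#.
.#.,.#~,       .♣.,,
,#.,♣          ,..~~
♣,♣.,        ~,,♣♣,~
#.,,,        ,♣.♣♣~.
~#,.♣,       ,♣♣♣♣#,
.,.~,~       ♣♣,#♣.,
.~,..~   ,♣.~#♣,,#♣#
♣,.,,.,~,#,♣,♣,♣,,  
~~.,♣,,♣♣~~.,.♣,,♣  
 ♣,,.,,,,♣,♣#~,#.,  
 ,,..~~♣♣~,,,♣#,,♣  
 #~~,,,,...,,.      

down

########
♣,,.♣,♣ 
.,.,.,, 
,,♣♣.♣~ 
.♣.~@.♣ 
#.,.#~, 
#.,♣,♣# 
,♣.,    

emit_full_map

♣♣,,.♣,♣            
,.,.,.,,            
♣,,♣♣.♣~       ~♣♣~,
~.♣.~@.♣       ~..#.
.#.,.#~,       .♣.,,
,#.,♣,♣#       ,..~~
♣,♣.,        ~,,♣♣,~
#.,,,        ,♣.♣♣~.
~#,.♣,       ,♣♣♣♣#,
.,.~,~       ♣♣,#♣.,
.~,..~   ,♣.~#♣,,#♣#
♣,.,,.,~,#,♣,♣,♣,,  
~~.,♣,,♣♣~~.,.♣,,♣  
 ♣,,.,,,,♣,♣#~,#.,  
 ,,..~~♣♣~,,,♣#,,♣  
 #~~,,,,...,,.      


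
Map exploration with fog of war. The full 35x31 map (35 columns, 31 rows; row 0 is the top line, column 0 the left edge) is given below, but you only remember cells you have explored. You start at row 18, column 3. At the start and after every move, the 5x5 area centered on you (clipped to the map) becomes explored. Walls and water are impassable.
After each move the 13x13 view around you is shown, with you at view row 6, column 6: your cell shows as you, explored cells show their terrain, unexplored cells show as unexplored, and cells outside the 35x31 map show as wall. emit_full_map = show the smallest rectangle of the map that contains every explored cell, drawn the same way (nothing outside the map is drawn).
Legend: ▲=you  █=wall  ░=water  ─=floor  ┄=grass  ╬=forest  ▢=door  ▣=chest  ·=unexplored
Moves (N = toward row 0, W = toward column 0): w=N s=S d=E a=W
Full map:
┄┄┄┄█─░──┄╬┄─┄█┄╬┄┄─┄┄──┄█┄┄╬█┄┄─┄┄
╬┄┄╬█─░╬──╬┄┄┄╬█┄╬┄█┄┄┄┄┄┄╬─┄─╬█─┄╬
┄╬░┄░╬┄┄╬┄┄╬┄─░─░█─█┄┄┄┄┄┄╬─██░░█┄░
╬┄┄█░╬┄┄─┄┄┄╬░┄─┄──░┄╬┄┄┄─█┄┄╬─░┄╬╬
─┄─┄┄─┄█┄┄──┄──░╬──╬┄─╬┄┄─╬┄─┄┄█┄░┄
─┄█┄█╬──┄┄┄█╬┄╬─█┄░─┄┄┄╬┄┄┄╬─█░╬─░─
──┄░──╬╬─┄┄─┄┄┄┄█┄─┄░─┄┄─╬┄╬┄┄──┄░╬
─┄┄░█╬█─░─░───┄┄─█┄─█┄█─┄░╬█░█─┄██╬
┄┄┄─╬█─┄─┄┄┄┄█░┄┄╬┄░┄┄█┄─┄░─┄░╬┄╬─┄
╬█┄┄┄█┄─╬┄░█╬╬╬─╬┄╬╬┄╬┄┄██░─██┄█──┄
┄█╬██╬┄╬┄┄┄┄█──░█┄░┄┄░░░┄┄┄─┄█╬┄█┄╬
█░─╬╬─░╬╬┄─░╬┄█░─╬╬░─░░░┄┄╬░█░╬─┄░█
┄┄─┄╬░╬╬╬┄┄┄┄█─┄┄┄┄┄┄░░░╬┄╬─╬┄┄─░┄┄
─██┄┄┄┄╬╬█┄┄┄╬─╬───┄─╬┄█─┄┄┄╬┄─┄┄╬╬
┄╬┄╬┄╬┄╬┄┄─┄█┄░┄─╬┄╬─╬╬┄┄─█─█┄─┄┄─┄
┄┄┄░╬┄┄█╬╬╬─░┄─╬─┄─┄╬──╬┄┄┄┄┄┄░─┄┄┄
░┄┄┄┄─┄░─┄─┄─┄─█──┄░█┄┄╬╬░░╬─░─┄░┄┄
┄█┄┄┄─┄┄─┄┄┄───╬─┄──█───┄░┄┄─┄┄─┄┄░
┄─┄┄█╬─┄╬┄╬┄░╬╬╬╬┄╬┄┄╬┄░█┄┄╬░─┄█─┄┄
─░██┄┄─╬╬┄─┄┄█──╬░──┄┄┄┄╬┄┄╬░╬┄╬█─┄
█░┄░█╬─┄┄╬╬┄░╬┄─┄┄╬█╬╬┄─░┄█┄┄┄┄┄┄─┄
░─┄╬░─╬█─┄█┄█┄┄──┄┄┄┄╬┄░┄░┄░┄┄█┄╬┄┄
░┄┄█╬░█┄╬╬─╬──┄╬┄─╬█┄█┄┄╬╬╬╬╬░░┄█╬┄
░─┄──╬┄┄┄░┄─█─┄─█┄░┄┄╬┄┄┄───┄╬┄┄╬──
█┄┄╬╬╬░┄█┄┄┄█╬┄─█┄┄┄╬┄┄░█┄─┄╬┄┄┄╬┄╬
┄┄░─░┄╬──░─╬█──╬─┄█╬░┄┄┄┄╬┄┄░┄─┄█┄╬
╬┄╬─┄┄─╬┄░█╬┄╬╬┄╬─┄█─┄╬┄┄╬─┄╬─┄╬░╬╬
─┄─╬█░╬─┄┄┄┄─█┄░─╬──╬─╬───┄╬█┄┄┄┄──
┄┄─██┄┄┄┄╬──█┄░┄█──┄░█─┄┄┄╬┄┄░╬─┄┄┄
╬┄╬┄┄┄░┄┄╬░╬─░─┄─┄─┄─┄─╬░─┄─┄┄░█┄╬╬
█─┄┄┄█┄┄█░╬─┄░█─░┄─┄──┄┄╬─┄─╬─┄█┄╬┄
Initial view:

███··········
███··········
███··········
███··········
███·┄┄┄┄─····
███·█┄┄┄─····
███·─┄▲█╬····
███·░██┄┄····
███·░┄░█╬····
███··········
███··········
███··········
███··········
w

███··········
███··········
███··········
███··········
███·┄┄░╬┄····
███·┄┄┄┄─····
███·█┄▲┄─····
███·─┄┄█╬····
███·░██┄┄····
███·░┄░█╬····
███··········
███··········
███··········

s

███··········
███··········
███··········
███·┄┄░╬┄····
███·┄┄┄┄─····
███·█┄┄┄─····
███·─┄▲█╬····
███·░██┄┄····
███·░┄░█╬····
███··········
███··········
███··········
███··········

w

███··········
███··········
███··········
███··········
███·┄┄░╬┄····
███·┄┄┄┄─····
███·█┄▲┄─····
███·─┄┄█╬····
███·░██┄┄····
███·░┄░█╬····
███··········
███··········
███··········

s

███··········
███··········
███··········
███·┄┄░╬┄····
███·┄┄┄┄─····
███·█┄┄┄─····
███·─┄▲█╬····
███·░██┄┄····
███·░┄░█╬····
███··········
███··········
███··········
███··········


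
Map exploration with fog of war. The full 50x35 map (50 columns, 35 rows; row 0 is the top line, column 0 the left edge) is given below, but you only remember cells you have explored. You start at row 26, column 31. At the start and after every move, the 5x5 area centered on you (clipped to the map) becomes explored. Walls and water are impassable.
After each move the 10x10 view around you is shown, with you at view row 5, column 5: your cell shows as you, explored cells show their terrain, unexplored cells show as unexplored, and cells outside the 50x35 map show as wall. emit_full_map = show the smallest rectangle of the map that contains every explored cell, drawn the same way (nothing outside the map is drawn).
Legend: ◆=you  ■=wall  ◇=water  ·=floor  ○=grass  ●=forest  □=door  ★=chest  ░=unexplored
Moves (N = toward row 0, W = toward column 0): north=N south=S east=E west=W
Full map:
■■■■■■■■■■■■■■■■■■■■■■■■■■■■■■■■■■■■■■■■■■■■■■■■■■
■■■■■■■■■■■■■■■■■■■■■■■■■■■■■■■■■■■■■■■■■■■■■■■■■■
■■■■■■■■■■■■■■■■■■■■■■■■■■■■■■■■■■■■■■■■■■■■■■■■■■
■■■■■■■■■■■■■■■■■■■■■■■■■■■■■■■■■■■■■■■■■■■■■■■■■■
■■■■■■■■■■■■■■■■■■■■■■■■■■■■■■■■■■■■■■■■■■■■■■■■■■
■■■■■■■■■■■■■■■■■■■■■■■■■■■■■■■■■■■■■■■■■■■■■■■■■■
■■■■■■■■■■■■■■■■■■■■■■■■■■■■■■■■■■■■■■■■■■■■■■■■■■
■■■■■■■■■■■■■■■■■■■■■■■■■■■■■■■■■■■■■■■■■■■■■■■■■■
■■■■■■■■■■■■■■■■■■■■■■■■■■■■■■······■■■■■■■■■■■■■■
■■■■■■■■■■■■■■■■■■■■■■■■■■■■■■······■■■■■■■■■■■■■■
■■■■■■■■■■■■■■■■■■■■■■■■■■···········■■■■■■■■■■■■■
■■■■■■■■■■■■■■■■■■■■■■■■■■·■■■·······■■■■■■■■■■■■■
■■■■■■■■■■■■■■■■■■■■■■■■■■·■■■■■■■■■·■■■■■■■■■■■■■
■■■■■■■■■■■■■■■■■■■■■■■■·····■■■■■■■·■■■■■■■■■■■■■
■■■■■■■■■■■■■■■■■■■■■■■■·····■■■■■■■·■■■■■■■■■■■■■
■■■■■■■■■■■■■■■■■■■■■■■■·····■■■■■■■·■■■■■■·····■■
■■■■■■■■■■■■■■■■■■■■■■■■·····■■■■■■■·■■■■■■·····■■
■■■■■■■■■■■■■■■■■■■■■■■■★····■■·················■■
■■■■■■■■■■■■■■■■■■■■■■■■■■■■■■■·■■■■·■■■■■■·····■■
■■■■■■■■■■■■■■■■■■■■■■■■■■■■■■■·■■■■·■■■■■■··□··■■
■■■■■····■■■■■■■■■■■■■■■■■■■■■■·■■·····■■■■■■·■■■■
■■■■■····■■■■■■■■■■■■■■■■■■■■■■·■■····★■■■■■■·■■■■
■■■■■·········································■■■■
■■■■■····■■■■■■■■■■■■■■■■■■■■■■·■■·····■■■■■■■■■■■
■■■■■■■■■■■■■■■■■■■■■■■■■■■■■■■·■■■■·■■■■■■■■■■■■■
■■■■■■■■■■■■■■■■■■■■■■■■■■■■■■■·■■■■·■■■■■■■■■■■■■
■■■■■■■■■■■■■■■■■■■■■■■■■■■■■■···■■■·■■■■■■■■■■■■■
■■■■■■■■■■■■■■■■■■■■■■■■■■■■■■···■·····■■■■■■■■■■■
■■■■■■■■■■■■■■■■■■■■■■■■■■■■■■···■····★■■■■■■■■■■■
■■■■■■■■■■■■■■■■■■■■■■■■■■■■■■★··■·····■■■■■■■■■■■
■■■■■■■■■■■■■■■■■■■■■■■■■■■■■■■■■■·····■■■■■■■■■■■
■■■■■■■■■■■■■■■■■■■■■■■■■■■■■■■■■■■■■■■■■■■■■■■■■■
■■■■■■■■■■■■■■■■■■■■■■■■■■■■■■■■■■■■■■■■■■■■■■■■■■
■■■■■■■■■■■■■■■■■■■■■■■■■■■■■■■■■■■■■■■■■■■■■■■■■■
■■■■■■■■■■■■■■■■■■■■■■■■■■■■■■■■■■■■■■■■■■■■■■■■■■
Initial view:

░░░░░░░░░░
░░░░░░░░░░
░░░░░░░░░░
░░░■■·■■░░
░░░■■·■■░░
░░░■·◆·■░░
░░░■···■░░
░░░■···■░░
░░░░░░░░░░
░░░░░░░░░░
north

░░░░░░░░░░
░░░░░░░░░░
░░░░░░░░░░
░░░■■·■■░░
░░░■■·■■░░
░░░■■◆■■░░
░░░■···■░░
░░░■···■░░
░░░■···■░░
░░░░░░░░░░

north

░░░░░░░░░░
░░░░░░░░░░
░░░░░░░░░░
░░░·····░░
░░░■■·■■░░
░░░■■◆■■░░
░░░■■·■■░░
░░░■···■░░
░░░■···■░░
░░░■···■░░

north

░░░░░░░░░░
░░░░░░░░░░
░░░░░░░░░░
░░░■■·■■░░
░░░·····░░
░░░■■◆■■░░
░░░■■·■■░░
░░░■■·■■░░
░░░■···■░░
░░░■···■░░

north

░░░░░░░░░░
░░░░░░░░░░
░░░░░░░░░░
░░░■■·■■░░
░░░■■·■■░░
░░░··◆··░░
░░░■■·■■░░
░░░■■·■■░░
░░░■■·■■░░
░░░■···■░░

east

░░░░░░░░░░
░░░░░░░░░░
░░░░░░░░░░
░░■■·■■·░░
░░■■·■■·░░
░░···◆··░░
░░■■·■■·░░
░░■■·■■■░░
░░■■·■■░░░
░░■···■░░░

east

░░░░░░░░░░
░░░░░░░░░░
░░░░░░░░░░
░■■·■■··░░
░■■·■■··░░
░····◆··░░
░■■·■■··░░
░■■·■■■■░░
░■■·■■░░░░
░■···■░░░░

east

░░░░░░░░░░
░░░░░░░░░░
░░░░░░░░░░
■■·■■···░░
■■·■■···░░
·····◆··░░
■■·■■···░░
■■·■■■■·░░
■■·■■░░░░░
■···■░░░░░

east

░░░░░░░░░░
░░░░░░░░░░
░░░░░░░░░░
■·■■····░░
■·■■····░░
·····◆··░░
■·■■····░░
■·■■■■·■░░
■·■■░░░░░░
···■░░░░░░

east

░░░░░░░░░░
░░░░░░░░░░
░░░░░░░░░░
·■■·····░░
·■■····★░░
·····◆··░░
·■■·····░░
·■■■■·■■░░
·■■░░░░░░░
··■░░░░░░░

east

░░░░░░░░░░
░░░░░░░░░░
░░░░░░░░░░
■■·····■░░
■■····★■░░
·····◆··░░
■■·····■░░
■■■■·■■■░░
■■░░░░░░░░
·■░░░░░░░░

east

░░░░░░░░░░
░░░░░░░░░░
░░░░░░░░░░
■·····■■░░
■····★■■░░
·····◆··░░
■·····■■░░
■■■·■■■■░░
■░░░░░░░░░
■░░░░░░░░░

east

░░░░░░░░░░
░░░░░░░░░░
░░░░░░░░░░
·····■■■░░
····★■■■░░
·····◆··░░
·····■■■░░
■■·■■■■■░░
░░░░░░░░░░
░░░░░░░░░░

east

░░░░░░░░░░
░░░░░░░░░░
░░░░░░░░░░
····■■■■░░
···★■■■■░░
·····◆··░░
····■■■■░░
■·■■■■■■░░
░░░░░░░░░░
░░░░░░░░░░

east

░░░░░░░░░░
░░░░░░░░░░
░░░░░░░░░░
···■■■■■░░
··★■■■■■░░
·····◆··░░
···■■■■■░░
·■■■■■■■░░
░░░░░░░░░░
░░░░░░░░░░

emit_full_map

■■·■■·····■■■■■
■■·■■····★■■■■■
············◆··
■■·■■·····■■■■■
■■·■■■■·■■■■■■■
■■·■■░░░░░░░░░░
■···■░░░░░░░░░░
■···■░░░░░░░░░░
■···■░░░░░░░░░░

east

░░░░░░░░░░
░░░░░░░░░░
░░░░░░░░░░
··■■■■■■░░
·★■■■■■■░░
·····◆··░░
··■■■■■■░░
■■■■■■■■░░
░░░░░░░░░░
░░░░░░░░░░

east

░░░░░░░░░░
░░░░░░░░░░
░░░░░░░░░░
·■■■■■■·░░
★■■■■■■·░░
·····◆··░░
·■■■■■■■░░
■■■■■■■■░░
░░░░░░░░░░
░░░░░░░░░░

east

░░░░░░░░░░
░░░░░░░░░░
░░░░░░░░░░
■■■■■■·■░░
■■■■■■·■░░
·····◆·■░░
■■■■■■■■░░
■■■■■■■■░░
░░░░░░░░░░
░░░░░░░░░░

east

░░░░░░░░░░
░░░░░░░░░░
░░░░░░░░░░
■■■■■·■■░░
■■■■■·■■░░
·····◆■■░░
■■■■■■■■░░
■■■■■■■■░░
░░░░░░░░░░
░░░░░░░░░░

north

░░░░░░░░░░
░░░░░░░░░░
░░░░░░░░░░
░░░··□··░░
■■■■■·■■░░
■■■■■◆■■░░
······■■░░
■■■■■■■■░░
■■■■■■■■░░
░░░░░░░░░░

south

░░░░░░░░░░
░░░░░░░░░░
░░░··□··░░
■■■■■·■■░░
■■■■■·■■░░
·····◆■■░░
■■■■■■■■░░
■■■■■■■■░░
░░░░░░░░░░
░░░░░░░░░░

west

░░░░░░░░░░
░░░░░░░░░░
░░░░··□··░
■■■■■■·■■░
■■■■■■·■■░
·····◆·■■░
■■■■■■■■■░
■■■■■■■■■░
░░░░░░░░░░
░░░░░░░░░░

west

░░░░░░░░░░
░░░░░░░░░░
░░░░░··□··
·■■■■■■·■■
★■■■■■■·■■
·····◆··■■
·■■■■■■■■■
■■■■■■■■■■
░░░░░░░░░░
░░░░░░░░░░

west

░░░░░░░░░░
░░░░░░░░░░
░░░░░░··□·
··■■■■■■·■
·★■■■■■■·■
·····◆···■
··■■■■■■■■
■■■■■■■■■■
░░░░░░░░░░
░░░░░░░░░░

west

░░░░░░░░░░
░░░░░░░░░░
░░░░░░░··□
···■■■■■■·
··★■■■■■■·
·····◆····
···■■■■■■■
·■■■■■■■■■
░░░░░░░░░░
░░░░░░░░░░

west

░░░░░░░░░░
░░░░░░░░░░
░░░░░░░░··
····■■■■■■
···★■■■■■■
·····◆····
····■■■■■■
■·■■■■■■■■
░░░░░░░░░░
░░░░░░░░░░

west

░░░░░░░░░░
░░░░░░░░░░
░░░░░░░░░·
·····■■■■■
····★■■■■■
·····◆····
·····■■■■■
■■·■■■■■■■
░░░░░░░░░░
░░░░░░░░░░

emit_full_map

░░░░░░░░░░░░░░··□··
■■·■■·····■■■■■■·■■
■■·■■····★■■■■■■·■■
··········◆······■■
■■·■■·····■■■■■■■■■
■■·■■■■·■■■■■■■■■■■
■■·■■░░░░░░░░░░░░░░
■···■░░░░░░░░░░░░░░
■···■░░░░░░░░░░░░░░
■···■░░░░░░░░░░░░░░

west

░░░░░░░░░░
░░░░░░░░░░
░░░░░░░░░░
■·····■■■■
■····★■■■■
·····◆····
■·····■■■■
■■■·■■■■■■
■░░░░░░░░░
■░░░░░░░░░

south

░░░░░░░░░░
░░░░░░░░░░
■·····■■■■
■····★■■■■
··········
■····◆■■■■
■■■·■■■■■■
■░░·■■■■░░
■░░░░░░░░░
■░░░░░░░░░

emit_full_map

░░░░░░░░░░░░░░··□··
■■·■■·····■■■■■■·■■
■■·■■····★■■■■■■·■■
·················■■
■■·■■····◆■■■■■■■■■
■■·■■■■·■■■■■■■■■■■
■■·■■░░·■■■■░░░░░░░
■···■░░░░░░░░░░░░░░
■···■░░░░░░░░░░░░░░
■···■░░░░░░░░░░░░░░
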